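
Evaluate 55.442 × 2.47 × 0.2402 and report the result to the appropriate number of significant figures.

32.9

55.442 × 2.47 × 0.2402 = 32.893405948
Multiplication/division keeps the fewest significant figures: 55.442 → 5 s.f., 2.47 → 3 s.f., 0.2402 → 4 s.f.; limit is 3.
Rounded to 3 significant figures: 32.9.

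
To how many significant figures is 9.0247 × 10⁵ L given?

5

9.0247 × 10⁵: in scientific notation every digit of the coefficient is significant.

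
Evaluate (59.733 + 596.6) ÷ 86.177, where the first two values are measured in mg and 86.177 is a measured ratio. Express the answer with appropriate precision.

59.733 mg + 596.6 mg = 656.333 mg; the sum is limited to 1 decimal place (4 s.f.).
Carrying full precision, 656.333 ÷ 86.177 = 7.61610406489… mg; 86.177 has 5 s.f., so the result keeps min(4, 5) = 4 s.f.
Rounded to 4 significant figures: 7.616 mg.

7.616 mg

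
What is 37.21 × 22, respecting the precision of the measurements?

8.2 × 10²

37.21 × 22 = 818.62
Multiplication/division keeps the fewest significant figures: 37.21 → 4 s.f., 22 → 2 s.f.; limit is 2.
Rounded to 2 significant figures: 8.2 × 10².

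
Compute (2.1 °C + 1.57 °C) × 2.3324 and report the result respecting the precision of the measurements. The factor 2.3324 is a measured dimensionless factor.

8.6 °C

2.1 °C + 1.57 °C = 3.67 °C; the sum is limited to 1 decimal place (2 s.f.).
Carrying full precision, 3.67 × 2.3324 = 8.559908 °C; 2.3324 has 5 s.f., so the result keeps min(2, 5) = 2 s.f.
Rounded to 2 significant figures: 8.6 °C.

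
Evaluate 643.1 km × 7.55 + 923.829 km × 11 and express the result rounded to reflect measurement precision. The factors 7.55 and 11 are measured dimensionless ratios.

1.5 × 10⁴ km

643.1 × 7.55 = 4855.405 → 4.86 × 10³ km (3 s.f., last digit at the 10^1 place).
923.829 × 11 = 10162.119 → 1.0 × 10⁴ km (2 s.f., last digit at the 10^3 place).
Sum: 15017.524 km; keep the coarser place, 10^3.
Result: 1.5 × 10⁴ km.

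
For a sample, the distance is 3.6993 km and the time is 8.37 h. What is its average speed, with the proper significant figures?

average speed = 3.6993 km ÷ 8.37 h = 0.441971326165… km/h.
3.6993 has 5 significant figures; 8.37 has 3.
Division/multiplication keeps the fewest: 3 significant figures.
Rounded: 0.442 km/h.

0.442 km/h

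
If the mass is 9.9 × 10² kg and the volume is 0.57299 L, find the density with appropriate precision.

density = 9.9 × 10² kg ÷ 0.57299 L = 1727.77884431… kg/L.
9.9 × 10² has 2 significant figures; 0.57299 has 5.
Division/multiplication keeps the fewest: 2 significant figures.
Rounded: 1.7 × 10³ kg/L.

1.7 × 10³ kg/L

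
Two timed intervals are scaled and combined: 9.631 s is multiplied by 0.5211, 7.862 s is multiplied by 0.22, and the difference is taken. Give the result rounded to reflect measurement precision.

9.631 × 0.5211 = 5.0187141 → 5.019 s (4 s.f., last digit at the 10^-3 place).
7.862 × 0.22 = 1.72964 → 1.7 s (2 s.f., last digit at the 10^-1 place).
Difference: 3.2890741 s; keep the coarser place, 10^-1.
Result: 3.3 s.

3.3 s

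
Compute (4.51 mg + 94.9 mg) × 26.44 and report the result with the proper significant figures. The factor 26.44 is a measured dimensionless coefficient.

2.63 × 10³ mg

4.51 mg + 94.9 mg = 99.41 mg; the sum is limited to 1 decimal place (3 s.f.).
Carrying full precision, 99.41 × 26.44 = 2628.4004 mg; 26.44 has 4 s.f., so the result keeps min(3, 4) = 3 s.f.
Rounded to 3 significant figures: 2.63 × 10³ mg.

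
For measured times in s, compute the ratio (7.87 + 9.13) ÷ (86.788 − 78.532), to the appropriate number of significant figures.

7.87 + 9.13 = 17.00, limited to 2 d.p. → 4 s.f.; 86.788 − 78.532 = 8.256, limited to 3 d.p. → 4 s.f.
Carrying full precision, 17.00 ÷ 8.256 = 2.05910852713…; keep min(4, 4) = 4 s.f.
Rounded to 4 significant figures: 2.059.

2.059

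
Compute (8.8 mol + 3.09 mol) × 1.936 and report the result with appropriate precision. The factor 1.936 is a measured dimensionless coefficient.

23.0 mol

8.8 mol + 3.09 mol = 11.89 mol; the sum is limited to 1 decimal place (3 s.f.).
Carrying full precision, 11.89 × 1.936 = 23.01904 mol; 1.936 has 4 s.f., so the result keeps min(3, 4) = 3 s.f.
Rounded to 3 significant figures: 23.0 mol.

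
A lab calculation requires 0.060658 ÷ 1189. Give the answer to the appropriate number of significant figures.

5.102 × 10^-5

0.060658 ÷ 1189 = 0.000051015979815…
Multiplication/division keeps the fewest significant figures: 0.060658 → 5 s.f., 1189 → 4 s.f.; limit is 4.
Rounded to 4 significant figures: 5.102 × 10^-5.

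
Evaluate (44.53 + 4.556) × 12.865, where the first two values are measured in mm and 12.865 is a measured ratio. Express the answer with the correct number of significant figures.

44.53 mm + 4.556 mm = 49.086 mm; the sum is limited to 2 decimal places (4 s.f.).
Carrying full precision, 49.086 × 12.865 = 631.49139 mm; 12.865 has 5 s.f., so the result keeps min(4, 5) = 4 s.f.
Rounded to 4 significant figures: 631.5 mm.

631.5 mm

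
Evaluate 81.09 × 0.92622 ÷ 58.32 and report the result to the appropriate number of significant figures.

81.09 × 0.92622 ÷ 58.32 = 1.28784601852…
Multiplication/division keeps the fewest significant figures: 81.09 → 4 s.f., 0.92622 → 5 s.f., 58.32 → 4 s.f.; limit is 4.
Rounded to 4 significant figures: 1.288.

1.288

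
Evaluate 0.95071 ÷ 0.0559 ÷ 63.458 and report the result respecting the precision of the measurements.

0.95071 ÷ 0.0559 ÷ 63.458 = 0.268009305776…
Multiplication/division keeps the fewest significant figures: 0.95071 → 5 s.f., 0.0559 → 3 s.f., 63.458 → 5 s.f.; limit is 3.
Rounded to 3 significant figures: 0.268.

0.268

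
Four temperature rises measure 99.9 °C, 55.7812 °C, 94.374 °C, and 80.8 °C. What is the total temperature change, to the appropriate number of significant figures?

99.9 °C + 55.7812 °C + 94.374 °C + 80.8 °C = 330.8552 °C.
Addition/subtraction keeps the fewest decimal places: 99.9 → 1 decimal place, 55.7812 → 4 decimal places, 94.374 → 3 decimal places, 80.8 → 1 decimal place; limit is 1.
Rounded to 1 decimal place: 330.9 °C.

330.9 °C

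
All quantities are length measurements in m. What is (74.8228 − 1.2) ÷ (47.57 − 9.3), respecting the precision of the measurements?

74.8228 − 1.2 = 73.6228, limited to 1 d.p. → 3 s.f.; 47.57 − 9.3 = 38.27, limited to 1 d.p. → 3 s.f.
Carrying full precision, 73.6228 ÷ 38.27 = 1.92377319049…; keep min(3, 3) = 3 s.f.
Rounded to 3 significant figures: 1.92.

1.92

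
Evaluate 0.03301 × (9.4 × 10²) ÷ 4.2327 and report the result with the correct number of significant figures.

0.03301 × (9.4 × 10²) ÷ 4.2327 = 7.33087627283…
Multiplication/division keeps the fewest significant figures: 0.03301 → 4 s.f., 9.4 × 10² → 2 s.f., 4.2327 → 5 s.f.; limit is 2.
Rounded to 2 significant figures: 7.3.

7.3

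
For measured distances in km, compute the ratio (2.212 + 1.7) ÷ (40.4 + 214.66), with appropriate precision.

2.212 + 1.7 = 3.912, limited to 1 d.p. → 2 s.f.; 40.4 + 214.66 = 255.06, limited to 1 d.p. → 4 s.f.
Carrying full precision, 3.912 ÷ 255.06 = 0.0153375676311…; keep min(2, 4) = 2 s.f.
Rounded to 2 significant figures: 0.015.

0.015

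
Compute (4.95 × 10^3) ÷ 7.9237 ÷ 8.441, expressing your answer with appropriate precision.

(4.95 × 10^3) ÷ 7.9237 ÷ 8.441 = 74.0087849803…
Multiplication/division keeps the fewest significant figures: 4.95 × 10^3 → 3 s.f., 7.9237 → 5 s.f., 8.441 → 4 s.f.; limit is 3.
Rounded to 3 significant figures: 74.0.

74.0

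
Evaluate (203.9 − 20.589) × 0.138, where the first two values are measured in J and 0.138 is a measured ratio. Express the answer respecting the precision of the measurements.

203.9 J − 20.589 J = 183.311 J; the difference is limited to 1 decimal place (4 s.f.).
Carrying full precision, 183.311 × 0.138 = 25.296918 J; 0.138 has 3 s.f., so the result keeps min(4, 3) = 3 s.f.
Rounded to 3 significant figures: 25.3 J.

25.3 J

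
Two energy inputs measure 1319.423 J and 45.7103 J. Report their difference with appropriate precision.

1273.713 J

1319.423 J − 45.7103 J = 1273.7127 J.
Addition/subtraction keeps the fewest decimal places: 1319.423 → 3 decimal places, 45.7103 → 4 decimal places; limit is 3.
Rounded to 3 decimal places: 1273.713 J.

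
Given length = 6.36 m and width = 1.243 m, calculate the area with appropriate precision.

7.91 m²

area = 6.36 m × 1.243 m = 7.90548 m².
6.36 has 3 significant figures; 1.243 has 4.
Division/multiplication keeps the fewest: 3 significant figures.
Rounded: 7.91 m².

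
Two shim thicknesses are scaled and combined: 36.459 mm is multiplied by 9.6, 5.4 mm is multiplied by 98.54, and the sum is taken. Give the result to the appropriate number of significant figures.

8.8 × 10^2 mm

36.459 × 9.6 = 350.0064 → 3.5 × 10^2 mm (2 s.f., last digit at the 10^1 place).
5.4 × 98.54 = 532.116 → 5.3 × 10^2 mm (2 s.f., last digit at the 10^1 place).
Sum: 882.1224 mm; keep the coarser place, 10^1.
Result: 8.8 × 10^2 mm.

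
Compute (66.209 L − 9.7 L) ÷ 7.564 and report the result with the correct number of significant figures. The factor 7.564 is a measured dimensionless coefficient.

7.47 L

66.209 L − 9.7 L = 56.509 L; the difference is limited to 1 decimal place (3 s.f.).
Carrying full precision, 56.509 ÷ 7.564 = 7.47078265468… L; 7.564 has 4 s.f., so the result keeps min(3, 4) = 3 s.f.
Rounded to 3 significant figures: 7.47 L.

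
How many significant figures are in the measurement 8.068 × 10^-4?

8.068 × 10^-4: in scientific notation every digit of the coefficient is significant.

4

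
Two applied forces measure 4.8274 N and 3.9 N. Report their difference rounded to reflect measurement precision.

4.8274 N − 3.9 N = 0.9274 N.
Addition/subtraction keeps the fewest decimal places: 4.8274 → 4 decimal places, 3.9 → 1 decimal place; limit is 1.
Rounded to 1 decimal place: 0.9 N.

0.9 N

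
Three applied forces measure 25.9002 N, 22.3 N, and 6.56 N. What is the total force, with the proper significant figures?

25.9002 N + 22.3 N + 6.56 N = 54.7602 N.
Addition/subtraction keeps the fewest decimal places: 25.9002 → 4 decimal places, 22.3 → 1 decimal place, 6.56 → 2 decimal places; limit is 1.
Rounded to 1 decimal place: 54.8 N.

54.8 N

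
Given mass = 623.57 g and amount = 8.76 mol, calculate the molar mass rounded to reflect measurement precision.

71.2 g/mol

molar mass = 623.57 g ÷ 8.76 mol = 71.1837899543… g/mol.
623.57 has 5 significant figures; 8.76 has 3.
Division/multiplication keeps the fewest: 3 significant figures.
Rounded: 71.2 g/mol.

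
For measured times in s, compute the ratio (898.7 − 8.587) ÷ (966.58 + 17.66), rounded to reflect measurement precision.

898.7 − 8.587 = 890.113, limited to 1 d.p. → 4 s.f.; 966.58 + 17.66 = 984.24, limited to 2 d.p. → 5 s.f.
Carrying full precision, 890.113 ÷ 984.24 = 0.904365805088…; keep min(4, 5) = 4 s.f.
Rounded to 4 significant figures: 0.9044.

0.9044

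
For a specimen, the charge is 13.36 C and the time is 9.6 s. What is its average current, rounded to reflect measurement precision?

1.4 A

average current = 13.36 C ÷ 9.6 s = 1.39166666667… A.
13.36 has 4 significant figures; 9.6 has 2.
Division/multiplication keeps the fewest: 2 significant figures.
Rounded: 1.4 A.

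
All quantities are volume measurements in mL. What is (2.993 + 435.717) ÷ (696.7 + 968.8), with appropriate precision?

0.26341

2.993 + 435.717 = 438.710, limited to 3 d.p. → 6 s.f.; 696.7 + 968.8 = 1665.5, limited to 1 d.p. → 5 s.f.
Carrying full precision, 438.710 ÷ 1665.5 = 0.263410387271…; keep min(6, 5) = 5 s.f.
Rounded to 5 significant figures: 0.26341.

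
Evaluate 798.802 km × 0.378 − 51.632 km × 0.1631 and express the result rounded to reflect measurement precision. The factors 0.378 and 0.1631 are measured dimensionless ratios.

798.802 × 0.378 = 301.947156 → 302 km (3 s.f., last digit at the 10^0 place).
51.632 × 0.1631 = 8.4211792 → 8.421 km (4 s.f., last digit at the 10^-3 place).
Difference: 293.5259768 km; keep the coarser place, 10^0.
Result: 294 km.

294 km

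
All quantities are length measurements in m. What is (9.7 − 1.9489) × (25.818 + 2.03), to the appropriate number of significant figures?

9.7 − 1.9489 = 7.7511, limited to 1 d.p. → 2 s.f.; 25.818 + 2.03 = 27.848, limited to 2 d.p. → 4 s.f.
Carrying full precision, 7.7511 × 27.848 = 215.8526328; keep min(2, 4) = 2 s.f.
Rounded to 2 significant figures: 2.2 × 10^2 m².

2.2 × 10^2 m²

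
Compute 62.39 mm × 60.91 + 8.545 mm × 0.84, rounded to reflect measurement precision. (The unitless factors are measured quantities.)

3.807 × 10^3 mm

62.39 × 60.91 = 3800.1749 → 3800. mm (4 s.f., last digit at the 10^0 place).
8.545 × 0.84 = 7.1778 → 7.2 mm (2 s.f., last digit at the 10^-1 place).
Sum: 3807.3527 mm; keep the coarser place, 10^0.
Result: 3.807 × 10^3 mm.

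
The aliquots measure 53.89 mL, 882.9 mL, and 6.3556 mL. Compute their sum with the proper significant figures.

53.89 mL + 882.9 mL + 6.3556 mL = 943.1456 mL.
Addition/subtraction keeps the fewest decimal places: 53.89 → 2 decimal places, 882.9 → 1 decimal place, 6.3556 → 4 decimal places; limit is 1.
Rounded to 1 decimal place: 943.1 mL.

943.1 mL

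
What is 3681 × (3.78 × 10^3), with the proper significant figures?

1.39 × 10^7

3681 × (3.78 × 10^3) = 13914180
Multiplication/division keeps the fewest significant figures: 3681 → 4 s.f., 3.78 × 10^3 → 3 s.f.; limit is 3.
Rounded to 3 significant figures: 1.39 × 10^7.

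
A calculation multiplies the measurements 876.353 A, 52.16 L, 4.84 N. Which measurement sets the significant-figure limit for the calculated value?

876.353 A → 6 s.f.; 52.16 L → 4 s.f.; 4.84 N → 3 s.f.
The fewest is 3 significant figures, from 4.84 N.

4.84 N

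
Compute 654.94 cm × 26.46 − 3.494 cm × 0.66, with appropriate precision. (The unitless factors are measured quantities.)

1.733 × 10⁴ cm

654.94 × 26.46 = 17329.7124 → 1.733 × 10⁴ cm (4 s.f., last digit at the 10^1 place).
3.494 × 0.66 = 2.30604 → 2.3 cm (2 s.f., last digit at the 10^-1 place).
Difference: 17327.40636 cm; keep the coarser place, 10^1.
Result: 1.733 × 10⁴ cm.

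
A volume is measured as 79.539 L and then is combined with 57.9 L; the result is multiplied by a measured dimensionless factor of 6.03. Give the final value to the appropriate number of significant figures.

8.29 × 10² L

79.539 L + 57.9 L = 137.439 L; the sum is limited to 1 decimal place (4 s.f.).
Carrying full precision, 137.439 × 6.03 = 828.75717 L; 6.03 has 3 s.f., so the result keeps min(4, 3) = 3 s.f.
Rounded to 3 significant figures: 8.29 × 10² L.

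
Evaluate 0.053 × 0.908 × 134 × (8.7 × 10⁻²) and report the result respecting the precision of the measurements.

0.053 × 0.908 × 134 × (8.7 × 10⁻²) = 0.561029592
Multiplication/division keeps the fewest significant figures: 0.053 → 2 s.f., 0.908 → 3 s.f., 134 → 3 s.f., 8.7 × 10⁻² → 2 s.f.; limit is 2.
Rounded to 2 significant figures: 0.56.

0.56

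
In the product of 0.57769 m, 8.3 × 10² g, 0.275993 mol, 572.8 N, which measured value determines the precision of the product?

0.57769 m → 5 s.f.; 8.3 × 10² g → 2 s.f.; 0.275993 mol → 6 s.f.; 572.8 N → 4 s.f.
The fewest is 2 significant figures, from 8.3 × 10² g.

8.3 × 10² g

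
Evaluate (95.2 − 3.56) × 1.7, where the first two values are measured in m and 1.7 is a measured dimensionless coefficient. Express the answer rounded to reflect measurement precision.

1.6 × 10² m

95.2 m − 3.56 m = 91.64 m; the difference is limited to 1 decimal place (3 s.f.).
Carrying full precision, 91.64 × 1.7 = 155.788 m; 1.7 has 2 s.f., so the result keeps min(3, 2) = 2 s.f.
Rounded to 2 significant figures: 1.6 × 10² m.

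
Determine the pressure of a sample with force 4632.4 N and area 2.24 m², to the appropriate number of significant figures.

2.07 × 10³ Pa

pressure = 4632.4 N ÷ 2.24 m² = 2068.03571429… Pa.
4632.4 has 5 significant figures; 2.24 has 3.
Division/multiplication keeps the fewest: 3 significant figures.
Rounded: 2.07 × 10³ Pa.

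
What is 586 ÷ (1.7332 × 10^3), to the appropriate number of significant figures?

0.338

586 ÷ (1.7332 × 10^3) = 0.338102930995…
Multiplication/division keeps the fewest significant figures: 586 → 3 s.f., 1.7332 × 10^3 → 5 s.f.; limit is 3.
Rounded to 3 significant figures: 0.338.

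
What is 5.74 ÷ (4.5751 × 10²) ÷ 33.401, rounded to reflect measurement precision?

5.74 ÷ (4.5751 × 10²) ÷ 33.401 = 0.00037562270154…
Multiplication/division keeps the fewest significant figures: 5.74 → 3 s.f., 4.5751 × 10² → 5 s.f., 33.401 → 5 s.f.; limit is 3.
Rounded to 3 significant figures: 3.76 × 10⁻⁴.

3.76 × 10⁻⁴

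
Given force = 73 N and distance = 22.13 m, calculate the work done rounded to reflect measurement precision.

1.6 × 10³ J

work done = 73 N × 22.13 m = 1615.49 J.
73 has 2 significant figures; 22.13 has 4.
Division/multiplication keeps the fewest: 2 significant figures.
Rounded: 1.6 × 10³ J.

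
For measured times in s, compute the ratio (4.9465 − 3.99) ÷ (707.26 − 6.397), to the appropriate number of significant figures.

4.9465 − 3.99 = 0.9565, limited to 2 d.p. → 2 s.f.; 707.26 − 6.397 = 700.863, limited to 2 d.p. → 5 s.f.
Carrying full precision, 0.9565 ÷ 700.863 = 0.00136474603453…; keep min(2, 5) = 2 s.f.
Rounded to 2 significant figures: 0.0014.

0.0014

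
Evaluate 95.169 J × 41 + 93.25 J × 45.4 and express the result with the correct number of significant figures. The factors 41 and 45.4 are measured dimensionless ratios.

95.169 × 41 = 3901.929 → 3.9 × 10^3 J (2 s.f., last digit at the 10^2 place).
93.25 × 45.4 = 4233.55 → 4.23 × 10^3 J (3 s.f., last digit at the 10^1 place).
Sum: 8135.479 J; keep the coarser place, 10^2.
Result: 8.1 × 10^3 J.

8.1 × 10^3 J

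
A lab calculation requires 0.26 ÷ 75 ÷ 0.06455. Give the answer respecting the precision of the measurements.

0.054

0.26 ÷ 75 ÷ 0.06455 = 0.0537051381358…
Multiplication/division keeps the fewest significant figures: 0.26 → 2 s.f., 75 → 2 s.f., 0.06455 → 4 s.f.; limit is 2.
Rounded to 2 significant figures: 0.054.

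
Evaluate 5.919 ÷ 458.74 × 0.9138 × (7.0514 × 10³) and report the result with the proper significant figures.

5.919 ÷ 458.74 × 0.9138 × (7.0514 × 10³) = 83.1396582053…
Multiplication/division keeps the fewest significant figures: 5.919 → 4 s.f., 458.74 → 5 s.f., 0.9138 → 4 s.f., 7.0514 × 10³ → 5 s.f.; limit is 4.
Rounded to 4 significant figures: 83.14.

83.14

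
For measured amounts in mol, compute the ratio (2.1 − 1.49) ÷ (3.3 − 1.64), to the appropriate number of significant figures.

0.4

2.1 − 1.49 = 0.61, limited to 1 d.p. → 1 s.f.; 3.3 − 1.64 = 1.66, limited to 1 d.p. → 2 s.f.
Carrying full precision, 0.61 ÷ 1.66 = 0.367469879518…; keep min(1, 2) = 1 s.f.
Rounded to 1 significant figure: 0.4.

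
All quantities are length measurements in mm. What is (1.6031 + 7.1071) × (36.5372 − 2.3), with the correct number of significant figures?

1.6031 + 7.1071 = 8.7102, limited to 4 d.p. → 5 s.f.; 36.5372 − 2.3 = 34.2372, limited to 1 d.p. → 3 s.f.
Carrying full precision, 8.7102 × 34.2372 = 298.21285944; keep min(5, 3) = 3 s.f.
Rounded to 3 significant figures: 298 mm².

298 mm²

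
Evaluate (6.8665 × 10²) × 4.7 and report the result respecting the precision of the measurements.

(6.8665 × 10²) × 4.7 = 3227.255
Multiplication/division keeps the fewest significant figures: 6.8665 × 10² → 5 s.f., 4.7 → 2 s.f.; limit is 2.
Rounded to 2 significant figures: 3.2 × 10³.

3.2 × 10³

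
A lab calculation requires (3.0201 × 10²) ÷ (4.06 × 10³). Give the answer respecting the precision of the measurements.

7.44 × 10⁻²

(3.0201 × 10²) ÷ (4.06 × 10³) = 0.0743866995074…
Multiplication/division keeps the fewest significant figures: 3.0201 × 10² → 5 s.f., 4.06 × 10³ → 3 s.f.; limit is 3.
Rounded to 3 significant figures: 7.44 × 10⁻².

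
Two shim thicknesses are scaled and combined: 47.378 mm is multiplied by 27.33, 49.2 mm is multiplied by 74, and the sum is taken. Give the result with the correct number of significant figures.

47.378 × 27.33 = 1294.84074 → 1295 mm (4 s.f., last digit at the 10^0 place).
49.2 × 74 = 3640.8 → 3.6 × 10^3 mm (2 s.f., last digit at the 10^2 place).
Sum: 4935.64074 mm; keep the coarser place, 10^2.
Result: 4.9 × 10^3 mm.

4.9 × 10^3 mm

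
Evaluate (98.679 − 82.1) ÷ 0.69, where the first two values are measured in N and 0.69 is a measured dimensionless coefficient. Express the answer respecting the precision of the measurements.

98.679 N − 82.1 N = 16.579 N; the difference is limited to 1 decimal place (3 s.f.).
Carrying full precision, 16.579 ÷ 0.69 = 24.0275362319… N; 0.69 has 2 s.f., so the result keeps min(3, 2) = 2 s.f.
Rounded to 2 significant figures: 24 N.

24 N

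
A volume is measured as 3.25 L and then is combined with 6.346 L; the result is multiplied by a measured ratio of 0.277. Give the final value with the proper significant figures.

2.66 L

3.25 L + 6.346 L = 9.596 L; the sum is limited to 2 decimal places (3 s.f.).
Carrying full precision, 9.596 × 0.277 = 2.658092 L; 0.277 has 3 s.f., so the result keeps min(3, 3) = 3 s.f.
Rounded to 3 significant figures: 2.66 L.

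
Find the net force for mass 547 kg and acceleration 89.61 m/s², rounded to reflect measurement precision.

4.90 × 10^4 N

net force = 547 kg × 89.61 m/s² = 49016.67 N.
547 has 3 significant figures; 89.61 has 4.
Division/multiplication keeps the fewest: 3 significant figures.
Rounded: 4.90 × 10^4 N.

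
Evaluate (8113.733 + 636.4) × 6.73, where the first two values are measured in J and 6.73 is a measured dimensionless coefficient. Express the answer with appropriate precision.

8113.733 J + 636.4 J = 8750.133 J; the sum is limited to 1 decimal place (5 s.f.).
Carrying full precision, 8750.133 × 6.73 = 58888.39509 J; 6.73 has 3 s.f., so the result keeps min(5, 3) = 3 s.f.
Rounded to 3 significant figures: 5.89 × 10^4 J.

5.89 × 10^4 J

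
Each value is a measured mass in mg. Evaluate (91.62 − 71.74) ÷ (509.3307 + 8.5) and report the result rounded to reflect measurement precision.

0.03839

91.62 − 71.74 = 19.88, limited to 2 d.p. → 4 s.f.; 509.3307 + 8.5 = 517.8307, limited to 1 d.p. → 4 s.f.
Carrying full precision, 19.88 ÷ 517.8307 = 0.0383909258373…; keep min(4, 4) = 4 s.f.
Rounded to 4 significant figures: 0.03839.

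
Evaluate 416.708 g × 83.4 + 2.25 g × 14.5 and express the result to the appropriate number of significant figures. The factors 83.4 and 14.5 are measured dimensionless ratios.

3.48 × 10^4 g

416.708 × 83.4 = 34753.4472 → 3.48 × 10^4 g (3 s.f., last digit at the 10^2 place).
2.25 × 14.5 = 32.625 → 32.6 g (3 s.f., last digit at the 10^-1 place).
Sum: 34786.0722 g; keep the coarser place, 10^2.
Result: 3.48 × 10^4 g.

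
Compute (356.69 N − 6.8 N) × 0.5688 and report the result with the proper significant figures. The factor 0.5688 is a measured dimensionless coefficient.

356.69 N − 6.8 N = 349.89 N; the difference is limited to 1 decimal place (4 s.f.).
Carrying full precision, 349.89 × 0.5688 = 199.017432 N; 0.5688 has 4 s.f., so the result keeps min(4, 4) = 4 s.f.
Rounded to 4 significant figures: 199.0 N.

199.0 N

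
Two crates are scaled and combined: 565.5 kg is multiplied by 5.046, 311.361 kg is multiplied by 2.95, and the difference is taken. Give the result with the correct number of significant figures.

1935 kg

565.5 × 5.046 = 2853.513 → 2854 kg (4 s.f., last digit at the 10^0 place).
311.361 × 2.95 = 918.51495 → 9.19 × 10^2 kg (3 s.f., last digit at the 10^0 place).
Difference: 1934.99805 kg; keep the coarser place, 10^0.
Result: 1935 kg.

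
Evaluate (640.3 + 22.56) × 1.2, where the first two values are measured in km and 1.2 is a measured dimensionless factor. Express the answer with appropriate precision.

640.3 km + 22.56 km = 662.86 km; the sum is limited to 1 decimal place (4 s.f.).
Carrying full precision, 662.86 × 1.2 = 795.432 km; 1.2 has 2 s.f., so the result keeps min(4, 2) = 2 s.f.
Rounded to 2 significant figures: 8.0 × 10^2 km.

8.0 × 10^2 km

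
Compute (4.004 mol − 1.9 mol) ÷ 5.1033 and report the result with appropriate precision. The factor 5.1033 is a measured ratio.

0.41 mol

4.004 mol − 1.9 mol = 2.104 mol; the difference is limited to 1 decimal place (2 s.f.).
Carrying full precision, 2.104 ÷ 5.1033 = 0.412282248741… mol; 5.1033 has 5 s.f., so the result keeps min(2, 5) = 2 s.f.
Rounded to 2 significant figures: 0.41 mol.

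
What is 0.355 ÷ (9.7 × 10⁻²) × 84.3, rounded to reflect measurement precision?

0.355 ÷ (9.7 × 10⁻²) × 84.3 = 308.520618557…
Multiplication/division keeps the fewest significant figures: 0.355 → 3 s.f., 9.7 × 10⁻² → 2 s.f., 84.3 → 3 s.f.; limit is 2.
Rounded to 2 significant figures: 3.1 × 10².

3.1 × 10²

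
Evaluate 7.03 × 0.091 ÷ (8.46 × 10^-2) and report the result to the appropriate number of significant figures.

7.03 × 0.091 ÷ (8.46 × 10^-2) = 7.56182033097…
Multiplication/division keeps the fewest significant figures: 7.03 → 3 s.f., 0.091 → 2 s.f., 8.46 × 10^-2 → 3 s.f.; limit is 2.
Rounded to 2 significant figures: 7.6.

7.6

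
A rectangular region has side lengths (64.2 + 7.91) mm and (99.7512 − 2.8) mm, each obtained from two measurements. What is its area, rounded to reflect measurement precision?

64.2 + 7.91 = 72.11, limited to 1 d.p. → 3 s.f.; 99.7512 − 2.8 = 96.9512, limited to 1 d.p. → 3 s.f.
Carrying full precision, 72.11 × 96.9512 = 6991.151032; keep min(3, 3) = 3 s.f.
Rounded to 3 significant figures: 6.99 × 10^3 mm².

6.99 × 10^3 mm²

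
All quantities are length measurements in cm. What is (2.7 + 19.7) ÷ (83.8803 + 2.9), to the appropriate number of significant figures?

2.7 + 19.7 = 22.4, limited to 1 d.p. → 3 s.f.; 83.8803 + 2.9 = 86.7803, limited to 1 d.p. → 3 s.f.
Carrying full precision, 22.4 ÷ 86.7803 = 0.258123099367…; keep min(3, 3) = 3 s.f.
Rounded to 3 significant figures: 0.258.

0.258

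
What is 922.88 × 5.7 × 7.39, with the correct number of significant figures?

3.9 × 10^4

922.88 × 5.7 × 7.39 = 38874.47424
Multiplication/division keeps the fewest significant figures: 922.88 → 5 s.f., 5.7 → 2 s.f., 7.39 → 3 s.f.; limit is 2.
Rounded to 2 significant figures: 3.9 × 10^4.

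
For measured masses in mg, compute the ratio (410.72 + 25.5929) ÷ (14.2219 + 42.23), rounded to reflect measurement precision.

410.72 + 25.5929 = 436.3129, limited to 2 d.p. → 5 s.f.; 14.2219 + 42.23 = 56.4519, limited to 2 d.p. → 4 s.f.
Carrying full precision, 436.3129 ÷ 56.4519 = 7.72893206429…; keep min(5, 4) = 4 s.f.
Rounded to 4 significant figures: 7.729.

7.729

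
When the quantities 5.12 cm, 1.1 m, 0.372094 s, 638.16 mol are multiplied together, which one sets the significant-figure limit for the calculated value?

5.12 cm → 3 s.f.; 1.1 m → 2 s.f.; 0.372094 s → 6 s.f.; 638.16 mol → 5 s.f.
The fewest is 2 significant figures, from 1.1 m.

1.1 m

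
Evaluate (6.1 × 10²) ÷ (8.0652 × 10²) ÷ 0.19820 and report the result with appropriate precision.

(6.1 × 10²) ÷ (8.0652 × 10²) ÷ 0.19820 = 3.81602352532…
Multiplication/division keeps the fewest significant figures: 6.1 × 10² → 2 s.f., 8.0652 × 10² → 5 s.f., 0.19820 → 5 s.f.; limit is 2.
Rounded to 2 significant figures: 3.8.

3.8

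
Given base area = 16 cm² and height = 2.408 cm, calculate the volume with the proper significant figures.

volume = 16 cm² × 2.408 cm = 38.528 cm³.
16 has 2 significant figures; 2.408 has 4.
Division/multiplication keeps the fewest: 2 significant figures.
Rounded: 39 cm³.

39 cm³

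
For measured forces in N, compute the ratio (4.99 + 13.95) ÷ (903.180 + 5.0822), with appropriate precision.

0.02085

4.99 + 13.95 = 18.94, limited to 2 d.p. → 4 s.f.; 903.180 + 5.0822 = 908.2622, limited to 3 d.p. → 6 s.f.
Carrying full precision, 18.94 ÷ 908.2622 = 0.0208530091861…; keep min(4, 6) = 4 s.f.
Rounded to 4 significant figures: 0.02085.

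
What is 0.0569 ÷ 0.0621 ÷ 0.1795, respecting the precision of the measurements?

5.10

0.0569 ÷ 0.0621 ÷ 0.1795 = 5.10453532132…
Multiplication/division keeps the fewest significant figures: 0.0569 → 3 s.f., 0.0621 → 3 s.f., 0.1795 → 4 s.f.; limit is 3.
Rounded to 3 significant figures: 5.10.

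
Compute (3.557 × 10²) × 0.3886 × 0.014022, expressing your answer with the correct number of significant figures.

(3.557 × 10²) × 0.3886 × 0.014022 = 1.93819123044
Multiplication/division keeps the fewest significant figures: 3.557 × 10² → 4 s.f., 0.3886 → 4 s.f., 0.014022 → 5 s.f.; limit is 4.
Rounded to 4 significant figures: 1.938.

1.938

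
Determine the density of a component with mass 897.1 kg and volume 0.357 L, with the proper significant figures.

density = 897.1 kg ÷ 0.357 L = 2512.88515406… kg/L.
897.1 has 4 significant figures; 0.357 has 3.
Division/multiplication keeps the fewest: 3 significant figures.
Rounded: 2.51 × 10^3 kg/L.

2.51 × 10^3 kg/L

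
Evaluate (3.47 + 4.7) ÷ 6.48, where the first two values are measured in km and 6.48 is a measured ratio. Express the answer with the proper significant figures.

1.3 km

3.47 km + 4.7 km = 8.17 km; the sum is limited to 1 decimal place (2 s.f.).
Carrying full precision, 8.17 ÷ 6.48 = 1.26080246914… km; 6.48 has 3 s.f., so the result keeps min(2, 3) = 2 s.f.
Rounded to 2 significant figures: 1.3 km.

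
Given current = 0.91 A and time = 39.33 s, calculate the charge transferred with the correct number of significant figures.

36 C

charge transferred = 0.91 A × 39.33 s = 35.7903 C.
0.91 has 2 significant figures; 39.33 has 4.
Division/multiplication keeps the fewest: 2 significant figures.
Rounded: 36 C.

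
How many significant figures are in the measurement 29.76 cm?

29.76: every digit is nonzero and significant.

4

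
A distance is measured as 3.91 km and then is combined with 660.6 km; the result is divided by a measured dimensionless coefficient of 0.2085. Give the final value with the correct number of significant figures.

3187 km

3.91 km + 660.6 km = 664.51 km; the sum is limited to 1 decimal place (4 s.f.).
Carrying full precision, 664.51 ÷ 0.2085 = 3187.09832134… km; 0.2085 has 4 s.f., so the result keeps min(4, 4) = 4 s.f.
Rounded to 4 significant figures: 3187 km.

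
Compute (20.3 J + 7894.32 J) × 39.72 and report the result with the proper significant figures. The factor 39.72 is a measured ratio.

20.3 J + 7894.32 J = 7914.62 J; the sum is limited to 1 decimal place (5 s.f.).
Carrying full precision, 7914.62 × 39.72 = 314368.7064 J; 39.72 has 4 s.f., so the result keeps min(5, 4) = 4 s.f.
Rounded to 4 significant figures: 3.144 × 10⁵ J.

3.144 × 10⁵ J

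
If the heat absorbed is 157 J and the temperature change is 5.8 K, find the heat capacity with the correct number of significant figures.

heat capacity = 157 J ÷ 5.8 K = 27.0689655172… J/K.
157 has 3 significant figures; 5.8 has 2.
Division/multiplication keeps the fewest: 2 significant figures.
Rounded: 27 J/K.

27 J/K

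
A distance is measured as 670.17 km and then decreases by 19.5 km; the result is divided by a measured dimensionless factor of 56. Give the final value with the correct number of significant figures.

670.17 km − 19.5 km = 650.67 km; the difference is limited to 1 decimal place (4 s.f.).
Carrying full precision, 650.67 ÷ 56 = 11.6191071429… km; 56 has 2 s.f., so the result keeps min(4, 2) = 2 s.f.
Rounded to 2 significant figures: 12 km.

12 km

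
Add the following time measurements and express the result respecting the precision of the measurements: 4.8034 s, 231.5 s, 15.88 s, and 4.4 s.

256.6 s

4.8034 s + 231.5 s + 15.88 s + 4.4 s = 256.5834 s.
Addition/subtraction keeps the fewest decimal places: 4.8034 → 4 decimal places, 231.5 → 1 decimal place, 15.88 → 2 decimal places, 4.4 → 1 decimal place; limit is 1.
Rounded to 1 decimal place: 256.6 s.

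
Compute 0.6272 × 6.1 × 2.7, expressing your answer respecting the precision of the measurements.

0.6272 × 6.1 × 2.7 = 10.329984
Multiplication/division keeps the fewest significant figures: 0.6272 → 4 s.f., 6.1 → 2 s.f., 2.7 → 2 s.f.; limit is 2.
Rounded to 2 significant figures: 1.0 × 10^1.

1.0 × 10^1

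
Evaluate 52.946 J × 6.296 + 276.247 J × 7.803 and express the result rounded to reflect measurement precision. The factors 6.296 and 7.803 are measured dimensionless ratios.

52.946 × 6.296 = 333.348016 → 333.3 J (4 s.f., last digit at the 10^-1 place).
276.247 × 7.803 = 2155.555341 → 2156 J (4 s.f., last digit at the 10^0 place).
Sum: 2488.903357 J; keep the coarser place, 10^0.
Result: 2489 J.

2489 J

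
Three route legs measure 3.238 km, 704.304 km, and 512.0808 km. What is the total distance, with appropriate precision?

1219.623 km

3.238 km + 704.304 km + 512.0808 km = 1219.6228 km.
Addition/subtraction keeps the fewest decimal places: 3.238 → 3 decimal places, 704.304 → 3 decimal places, 512.0808 → 4 decimal places; limit is 3.
Rounded to 3 decimal places: 1219.623 km.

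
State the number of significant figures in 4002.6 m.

5

4002.6: zeros between nonzero digits are significant.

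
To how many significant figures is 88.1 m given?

88.1: every digit is nonzero and significant.

3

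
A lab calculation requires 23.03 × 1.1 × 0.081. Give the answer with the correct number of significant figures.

23.03 × 1.1 × 0.081 = 2.051973
Multiplication/division keeps the fewest significant figures: 23.03 → 4 s.f., 1.1 → 2 s.f., 0.081 → 2 s.f.; limit is 2.
Rounded to 2 significant figures: 2.1.

2.1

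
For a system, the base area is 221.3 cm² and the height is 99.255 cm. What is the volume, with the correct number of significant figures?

volume = 221.3 cm² × 99.255 cm = 21965.1315 cm³.
221.3 has 4 significant figures; 99.255 has 5.
Division/multiplication keeps the fewest: 4 significant figures.
Rounded: 2.197 × 10⁴ cm³.

2.197 × 10⁴ cm³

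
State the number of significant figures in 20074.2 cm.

20074.2: zeros between nonzero digits are significant.

6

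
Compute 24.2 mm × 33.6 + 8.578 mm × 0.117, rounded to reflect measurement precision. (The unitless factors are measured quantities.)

814 mm

24.2 × 33.6 = 813.12 → 813 mm (3 s.f., last digit at the 10^0 place).
8.578 × 0.117 = 1.003626 → 1.00 mm (3 s.f., last digit at the 10^-2 place).
Sum: 814.123626 mm; keep the coarser place, 10^0.
Result: 814 mm.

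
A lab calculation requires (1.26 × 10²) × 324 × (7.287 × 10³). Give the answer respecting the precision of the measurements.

(1.26 × 10²) × 324 × (7.287 × 10³) = 297484488
Multiplication/division keeps the fewest significant figures: 1.26 × 10² → 3 s.f., 324 → 3 s.f., 7.287 × 10³ → 4 s.f.; limit is 3.
Rounded to 3 significant figures: 2.97 × 10⁸.

2.97 × 10⁸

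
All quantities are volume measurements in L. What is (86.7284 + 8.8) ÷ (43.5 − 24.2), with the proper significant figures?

86.7284 + 8.8 = 95.5284, limited to 1 d.p. → 3 s.f.; 43.5 − 24.2 = 19.3, limited to 1 d.p. → 3 s.f.
Carrying full precision, 95.5284 ÷ 19.3 = 4.94965803109…; keep min(3, 3) = 3 s.f.
Rounded to 3 significant figures: 4.95.

4.95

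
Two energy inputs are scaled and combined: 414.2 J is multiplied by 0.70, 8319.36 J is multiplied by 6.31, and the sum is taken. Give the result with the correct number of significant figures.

5.28 × 10^4 J

414.2 × 0.70 = 289.94 → 2.9 × 10^2 J (2 s.f., last digit at the 10^1 place).
8319.36 × 6.31 = 52495.1616 → 5.25 × 10^4 J (3 s.f., last digit at the 10^2 place).
Sum: 52785.1016 J; keep the coarser place, 10^2.
Result: 5.28 × 10^4 J.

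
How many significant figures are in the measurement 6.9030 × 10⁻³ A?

6.9030 × 10⁻³: in scientific notation every digit of the coefficient is significant.

5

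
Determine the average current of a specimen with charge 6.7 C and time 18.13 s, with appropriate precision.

average current = 6.7 C ÷ 18.13 s = 0.369553226696… A.
6.7 has 2 significant figures; 18.13 has 4.
Division/multiplication keeps the fewest: 2 significant figures.
Rounded: 0.37 A.

0.37 A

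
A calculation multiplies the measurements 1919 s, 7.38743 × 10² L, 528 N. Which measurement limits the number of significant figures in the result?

1919 s → 4 s.f.; 7.38743 × 10² L → 6 s.f.; 528 N → 3 s.f.
The fewest is 3 significant figures, from 528 N.

528 N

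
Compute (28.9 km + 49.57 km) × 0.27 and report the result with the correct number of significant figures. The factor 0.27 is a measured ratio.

21 km

28.9 km + 49.57 km = 78.47 km; the sum is limited to 1 decimal place (3 s.f.).
Carrying full precision, 78.47 × 0.27 = 21.1869 km; 0.27 has 2 s.f., so the result keeps min(3, 2) = 2 s.f.
Rounded to 2 significant figures: 21 km.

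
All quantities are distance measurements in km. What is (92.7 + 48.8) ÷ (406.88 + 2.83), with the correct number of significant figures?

92.7 + 48.8 = 141.5, limited to 1 d.p. → 4 s.f.; 406.88 + 2.83 = 409.71, limited to 2 d.p. → 5 s.f.
Carrying full precision, 141.5 ÷ 409.71 = 0.345366234654…; keep min(4, 5) = 4 s.f.
Rounded to 4 significant figures: 0.3454.

0.3454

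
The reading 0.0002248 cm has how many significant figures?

0.0002248: leading zeros are not significant.

4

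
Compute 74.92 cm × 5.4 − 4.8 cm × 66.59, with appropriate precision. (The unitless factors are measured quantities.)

74.92 × 5.4 = 404.568 → 4.0 × 10² cm (2 s.f., last digit at the 10^1 place).
4.8 × 66.59 = 319.632 → 3.2 × 10² cm (2 s.f., last digit at the 10^1 place).
Difference: 84.936 cm; keep the coarser place, 10^1.
Result: 8 × 10¹ cm.

8 × 10¹ cm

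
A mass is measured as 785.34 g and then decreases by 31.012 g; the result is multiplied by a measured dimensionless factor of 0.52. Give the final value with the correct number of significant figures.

785.34 g − 31.012 g = 754.328 g; the difference is limited to 2 decimal places (5 s.f.).
Carrying full precision, 754.328 × 0.52 = 392.25056 g; 0.52 has 2 s.f., so the result keeps min(5, 2) = 2 s.f.
Rounded to 2 significant figures: 3.9 × 10^2 g.

3.9 × 10^2 g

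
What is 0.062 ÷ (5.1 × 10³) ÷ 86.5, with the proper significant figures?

0.062 ÷ (5.1 × 10³) ÷ 86.5 = 1.40541765839 × 10^-7…
Multiplication/division keeps the fewest significant figures: 0.062 → 2 s.f., 5.1 × 10³ → 2 s.f., 86.5 → 3 s.f.; limit is 2.
Rounded to 2 significant figures: 1.4 × 10⁻⁷.

1.4 × 10⁻⁷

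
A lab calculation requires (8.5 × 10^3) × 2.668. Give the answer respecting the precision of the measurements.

(8.5 × 10^3) × 2.668 = 22678
Multiplication/division keeps the fewest significant figures: 8.5 × 10^3 → 2 s.f., 2.668 → 4 s.f.; limit is 2.
Rounded to 2 significant figures: 2.3 × 10^4.

2.3 × 10^4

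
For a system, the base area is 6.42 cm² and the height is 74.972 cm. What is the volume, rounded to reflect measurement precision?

481 cm³

volume = 6.42 cm² × 74.972 cm = 481.32024 cm³.
6.42 has 3 significant figures; 74.972 has 5.
Division/multiplication keeps the fewest: 3 significant figures.
Rounded: 481 cm³.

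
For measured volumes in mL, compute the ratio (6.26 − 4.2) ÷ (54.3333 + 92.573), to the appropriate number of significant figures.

6.26 − 4.2 = 2.06, limited to 1 d.p. → 2 s.f.; 54.3333 + 92.573 = 146.9063, limited to 3 d.p. → 6 s.f.
Carrying full precision, 2.06 ÷ 146.9063 = 0.0140225436213…; keep min(2, 6) = 2 s.f.
Rounded to 2 significant figures: 0.014.

0.014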